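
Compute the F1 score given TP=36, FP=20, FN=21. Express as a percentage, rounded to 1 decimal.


Precision = TP / (TP + FP) = 36 / 56 = 0.6429
Recall = TP / (TP + FN) = 36 / 57 = 0.6316
F1 = 2 * P * R / (P + R)
= 2 * 0.6429 * 0.6316 / (0.6429 + 0.6316)
= 0.812 / 1.2744
= 0.6372
As percentage: 63.7%

63.7


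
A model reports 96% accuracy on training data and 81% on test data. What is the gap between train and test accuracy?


Gap = train_accuracy - test_accuracy
= 96 - 81
= 15%
This gap suggests the model is overfitting.

15


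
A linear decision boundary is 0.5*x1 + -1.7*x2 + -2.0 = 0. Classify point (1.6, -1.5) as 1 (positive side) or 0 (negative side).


Compute 0.5 * 1.6 + -1.7 * -1.5 + -2.0
= 0.8 + 2.55 + -2.0
= 1.35
Since 1.35 >= 0, the point is on the positive side.

1


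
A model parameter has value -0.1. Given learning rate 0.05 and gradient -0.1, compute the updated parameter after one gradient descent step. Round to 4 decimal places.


w_new = w_old - lr * gradient
= -0.1 - 0.05 * -0.1
= -0.1 - (-0.005)
= -0.0950

-0.0950


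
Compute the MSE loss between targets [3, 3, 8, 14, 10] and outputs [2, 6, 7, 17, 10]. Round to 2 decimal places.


Differences: [1, -3, 1, -3, 0]
Squared errors: [1, 9, 1, 9, 0]
Sum of squared errors = 20
MSE = 20 / 5 = 4.00

4.00


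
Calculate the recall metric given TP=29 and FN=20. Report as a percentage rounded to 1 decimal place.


Recall = TP / (TP + FN) * 100
= 29 / (29 + 20)
= 29 / 49
= 0.5918
= 59.2%

59.2


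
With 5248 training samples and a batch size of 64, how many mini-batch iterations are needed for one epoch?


Iterations per epoch = dataset_size / batch_size
= 5248 / 64
= 82

82


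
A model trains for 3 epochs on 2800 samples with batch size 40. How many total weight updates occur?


Iterations per epoch = 2800 / 40 = 70
Total updates = iterations_per_epoch * epochs
= 70 * 3
= 210

210


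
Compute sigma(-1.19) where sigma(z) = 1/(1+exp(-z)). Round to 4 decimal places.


sigmoid(z) = 1 / (1 + exp(-z))
exp(-(-1.19)) = exp(1.19) = 3.2871
1 + 3.2871 = 4.2871
1 / 4.2871 = 0.2333

0.2333


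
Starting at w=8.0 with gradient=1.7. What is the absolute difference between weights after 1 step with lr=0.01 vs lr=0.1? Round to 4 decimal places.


With lr=0.01: w_new = 8.0 - 0.01 * 1.7 = 7.983
With lr=0.1: w_new = 8.0 - 0.1 * 1.7 = 7.83
Absolute difference = |7.983 - 7.83|
= 0.1530

0.1530


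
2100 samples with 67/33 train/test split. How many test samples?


Train samples = 2100 * 67% = 1407
Test samples = 2100 - 1407
= 693

693


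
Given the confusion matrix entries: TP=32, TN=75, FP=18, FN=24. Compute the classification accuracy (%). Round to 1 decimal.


Accuracy = (TP + TN) / (TP + TN + FP + FN) * 100
= (32 + 75) / (32 + 75 + 18 + 24)
= 107 / 149
= 0.7181
= 71.8%

71.8


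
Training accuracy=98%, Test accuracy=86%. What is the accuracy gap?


Gap = train_accuracy - test_accuracy
= 98 - 86
= 12%
This gap suggests the model is overfitting.

12


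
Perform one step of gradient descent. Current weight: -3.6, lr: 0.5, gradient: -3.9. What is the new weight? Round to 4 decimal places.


w_new = w_old - lr * gradient
= -3.6 - 0.5 * -3.9
= -3.6 - (-1.95)
= -1.6500

-1.6500


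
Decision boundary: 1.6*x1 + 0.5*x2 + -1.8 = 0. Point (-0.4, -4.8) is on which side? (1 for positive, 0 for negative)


Compute 1.6 * -0.4 + 0.5 * -4.8 + -1.8
= -0.64 + -2.4 + -1.8
= -4.84
Since -4.84 < 0, the point is on the negative side.

0


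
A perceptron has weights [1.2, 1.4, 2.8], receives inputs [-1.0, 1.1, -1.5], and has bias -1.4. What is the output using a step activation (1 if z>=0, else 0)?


z = w . x + b
= 1.2*-1.0 + 1.4*1.1 + 2.8*-1.5 + -1.4
= -1.2 + 1.54 + -4.2 + -1.4
= -3.86 + -1.4
= -5.26
Since z = -5.26 < 0, output = 0

0


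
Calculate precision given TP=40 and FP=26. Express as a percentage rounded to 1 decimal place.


Precision = TP / (TP + FP) * 100
= 40 / (40 + 26)
= 40 / 66
= 0.6061
= 60.6%

60.6


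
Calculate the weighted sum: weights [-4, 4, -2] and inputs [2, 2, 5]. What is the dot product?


Element-wise products:
-4 * 2 = -8
4 * 2 = 8
-2 * 5 = -10
Sum = -8 + 8 + -10
= -10

-10


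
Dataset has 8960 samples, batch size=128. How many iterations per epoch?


Iterations per epoch = dataset_size / batch_size
= 8960 / 128
= 70

70


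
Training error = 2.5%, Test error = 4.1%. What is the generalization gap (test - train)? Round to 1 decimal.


Generalization gap = test_error - train_error
= 4.1 - 2.5
= 1.6%
A small gap suggests good generalization.

1.6


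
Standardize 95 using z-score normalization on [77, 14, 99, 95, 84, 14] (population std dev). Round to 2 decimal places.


Mean = (77 + 14 + 99 + 95 + 84 + 14) / 6 = 63.8333
Variance = sum((x_i - mean)^2) / n = 1292.4722
Std = sqrt(1292.4722) = 35.951
Z = (x - mean) / std
= (95 - 63.8333) / 35.951
= 31.1667 / 35.951
= 0.87

0.87


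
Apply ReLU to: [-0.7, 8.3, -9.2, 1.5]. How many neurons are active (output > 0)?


ReLU(x) = max(0, x) for each element:
ReLU(-0.7) = 0
ReLU(8.3) = 8.3
ReLU(-9.2) = 0
ReLU(1.5) = 1.5
Active neurons (>0): 2

2


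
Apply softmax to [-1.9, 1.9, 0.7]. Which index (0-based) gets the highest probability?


Softmax is a monotonic transformation, so it preserves the argmax.
We need to find the index of the maximum logit.
Index 0: -1.9
Index 1: 1.9
Index 2: 0.7
Maximum logit = 1.9 at index 1

1


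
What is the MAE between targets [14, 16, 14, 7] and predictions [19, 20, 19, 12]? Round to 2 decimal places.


Absolute errors: [5, 4, 5, 5]
Sum of absolute errors = 19
MAE = 19 / 4 = 4.75

4.75


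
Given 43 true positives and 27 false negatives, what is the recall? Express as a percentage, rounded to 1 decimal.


Recall = TP / (TP + FN) * 100
= 43 / (43 + 27)
= 43 / 70
= 0.6143
= 61.4%

61.4


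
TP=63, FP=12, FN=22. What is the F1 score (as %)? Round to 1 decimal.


Precision = TP / (TP + FP) = 63 / 75 = 0.84
Recall = TP / (TP + FN) = 63 / 85 = 0.7412
F1 = 2 * P * R / (P + R)
= 2 * 0.84 * 0.7412 / (0.84 + 0.7412)
= 1.2452 / 1.5812
= 0.7875
As percentage: 78.8%

78.8


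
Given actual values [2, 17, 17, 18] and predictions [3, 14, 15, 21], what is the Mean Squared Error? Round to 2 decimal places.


Differences: [-1, 3, 2, -3]
Squared errors: [1, 9, 4, 9]
Sum of squared errors = 23
MSE = 23 / 4 = 5.75

5.75


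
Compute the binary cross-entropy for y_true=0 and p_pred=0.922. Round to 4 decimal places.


For y=0: Loss = -log(1-p)
= -log(1 - 0.922)
= -log(0.078)
= -(-2.551)
= 2.5510

2.5510


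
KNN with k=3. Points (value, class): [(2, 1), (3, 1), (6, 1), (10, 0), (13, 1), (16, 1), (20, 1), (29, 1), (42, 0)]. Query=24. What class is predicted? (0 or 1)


Distances from query 24:
Point 20 (class 1): distance = 4
Point 29 (class 1): distance = 5
Point 16 (class 1): distance = 8
K=3 nearest neighbors: classes = [1, 1, 1]
Votes for class 1: 3 / 3
Majority vote => class 1

1


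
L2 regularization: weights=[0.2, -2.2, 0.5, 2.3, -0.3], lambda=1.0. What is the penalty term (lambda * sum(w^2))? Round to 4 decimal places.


Squaring each weight:
0.2^2 = 0.04
(-2.2)^2 = 4.84
0.5^2 = 0.25
2.3^2 = 5.29
(-0.3)^2 = 0.09
Sum of squares = 10.51
Penalty = 1.0 * 10.51 = 10.5100

10.5100


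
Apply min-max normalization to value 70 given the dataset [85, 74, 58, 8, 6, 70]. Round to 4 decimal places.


Min = 6, Max = 85
Range = 85 - 6 = 79
Scaled = (x - min) / (max - min)
= (70 - 6) / 79
= 64 / 79
= 0.8101

0.8101


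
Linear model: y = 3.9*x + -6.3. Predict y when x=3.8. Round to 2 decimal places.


y = 3.9 * 3.8 + (-6.3)
= 14.82 + (-6.3)
= 8.52

8.52


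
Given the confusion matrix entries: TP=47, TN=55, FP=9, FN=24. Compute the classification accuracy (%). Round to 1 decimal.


Accuracy = (TP + TN) / (TP + TN + FP + FN) * 100
= (47 + 55) / (47 + 55 + 9 + 24)
= 102 / 135
= 0.7556
= 75.6%

75.6


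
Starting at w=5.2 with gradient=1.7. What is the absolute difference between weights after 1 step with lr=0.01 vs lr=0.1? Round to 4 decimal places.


With lr=0.01: w_new = 5.2 - 0.01 * 1.7 = 5.183
With lr=0.1: w_new = 5.2 - 0.1 * 1.7 = 5.03
Absolute difference = |5.183 - 5.03|
= 0.1530

0.1530


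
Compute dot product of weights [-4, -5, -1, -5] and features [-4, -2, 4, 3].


Element-wise products:
-4 * -4 = 16
-5 * -2 = 10
-1 * 4 = -4
-5 * 3 = -15
Sum = 16 + 10 + -4 + -15
= 7

7


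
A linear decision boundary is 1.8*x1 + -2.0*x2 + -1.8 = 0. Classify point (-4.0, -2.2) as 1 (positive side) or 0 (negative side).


Compute 1.8 * -4.0 + -2.0 * -2.2 + -1.8
= -7.2 + 4.4 + -1.8
= -4.6
Since -4.6 < 0, the point is on the negative side.

0


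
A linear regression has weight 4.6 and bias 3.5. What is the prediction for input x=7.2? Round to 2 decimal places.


y = 4.6 * 7.2 + (3.5)
= 33.12 + (3.5)
= 36.62

36.62


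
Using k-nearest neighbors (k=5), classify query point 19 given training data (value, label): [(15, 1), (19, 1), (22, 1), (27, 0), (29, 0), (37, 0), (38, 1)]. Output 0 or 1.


Distances from query 19:
Point 19 (class 1): distance = 0
Point 22 (class 1): distance = 3
Point 15 (class 1): distance = 4
Point 27 (class 0): distance = 8
Point 29 (class 0): distance = 10
K=5 nearest neighbors: classes = [1, 1, 1, 0, 0]
Votes for class 1: 3 / 5
Majority vote => class 1

1


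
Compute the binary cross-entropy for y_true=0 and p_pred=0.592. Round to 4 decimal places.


For y=0: Loss = -log(1-p)
= -log(1 - 0.592)
= -log(0.408)
= -(-0.8965)
= 0.8965

0.8965


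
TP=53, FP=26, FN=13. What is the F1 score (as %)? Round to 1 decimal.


Precision = TP / (TP + FP) = 53 / 79 = 0.6709
Recall = TP / (TP + FN) = 53 / 66 = 0.803
F1 = 2 * P * R / (P + R)
= 2 * 0.6709 * 0.803 / (0.6709 + 0.803)
= 1.0775 / 1.4739
= 0.731
As percentage: 73.1%

73.1


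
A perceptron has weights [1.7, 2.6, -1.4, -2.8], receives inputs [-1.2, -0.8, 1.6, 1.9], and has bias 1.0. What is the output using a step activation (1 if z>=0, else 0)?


z = w . x + b
= 1.7*-1.2 + 2.6*-0.8 + -1.4*1.6 + -2.8*1.9 + 1.0
= -2.04 + -2.08 + -2.24 + -5.32 + 1.0
= -11.68 + 1.0
= -10.68
Since z = -10.68 < 0, output = 0

0


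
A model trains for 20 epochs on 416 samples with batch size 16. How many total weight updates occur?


Iterations per epoch = 416 / 16 = 26
Total updates = iterations_per_epoch * epochs
= 26 * 20
= 520

520


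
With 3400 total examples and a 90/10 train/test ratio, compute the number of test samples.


Train samples = 3400 * 90% = 3060
Test samples = 3400 - 3060
= 340

340


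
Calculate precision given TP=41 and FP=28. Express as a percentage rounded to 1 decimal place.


Precision = TP / (TP + FP) * 100
= 41 / (41 + 28)
= 41 / 69
= 0.5942
= 59.4%

59.4


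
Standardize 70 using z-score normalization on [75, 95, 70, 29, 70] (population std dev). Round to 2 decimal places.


Mean = (75 + 95 + 70 + 29 + 70) / 5 = 67.8
Variance = sum((x_i - mean)^2) / n = 461.36
Std = sqrt(461.36) = 21.4793
Z = (x - mean) / std
= (70 - 67.8) / 21.4793
= 2.2 / 21.4793
= 0.10

0.10


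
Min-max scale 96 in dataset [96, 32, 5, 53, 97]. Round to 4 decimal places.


Min = 5, Max = 97
Range = 97 - 5 = 92
Scaled = (x - min) / (max - min)
= (96 - 5) / 92
= 91 / 92
= 0.9891

0.9891


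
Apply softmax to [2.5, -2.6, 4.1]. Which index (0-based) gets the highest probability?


Softmax is a monotonic transformation, so it preserves the argmax.
We need to find the index of the maximum logit.
Index 0: 2.5
Index 1: -2.6
Index 2: 4.1
Maximum logit = 4.1 at index 2

2


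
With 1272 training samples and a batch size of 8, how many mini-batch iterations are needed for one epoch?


Iterations per epoch = dataset_size / batch_size
= 1272 / 8
= 159

159


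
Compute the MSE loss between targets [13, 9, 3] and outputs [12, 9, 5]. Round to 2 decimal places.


Differences: [1, 0, -2]
Squared errors: [1, 0, 4]
Sum of squared errors = 5
MSE = 5 / 3 = 1.67

1.67


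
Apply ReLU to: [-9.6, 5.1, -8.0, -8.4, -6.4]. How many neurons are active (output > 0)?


ReLU(x) = max(0, x) for each element:
ReLU(-9.6) = 0
ReLU(5.1) = 5.1
ReLU(-8.0) = 0
ReLU(-8.4) = 0
ReLU(-6.4) = 0
Active neurons (>0): 1

1


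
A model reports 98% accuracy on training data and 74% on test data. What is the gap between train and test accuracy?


Gap = train_accuracy - test_accuracy
= 98 - 74
= 24%
This large gap strongly indicates overfitting.

24


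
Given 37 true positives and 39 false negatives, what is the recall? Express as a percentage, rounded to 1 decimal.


Recall = TP / (TP + FN) * 100
= 37 / (37 + 39)
= 37 / 76
= 0.4868
= 48.7%

48.7


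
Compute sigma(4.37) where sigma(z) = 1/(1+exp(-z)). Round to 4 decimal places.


sigmoid(z) = 1 / (1 + exp(-z))
exp(-(4.37)) = exp(-4.37) = 0.0127
1 + 0.0127 = 1.0127
1 / 1.0127 = 0.9875

0.9875


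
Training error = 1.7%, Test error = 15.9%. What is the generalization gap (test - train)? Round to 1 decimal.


Generalization gap = test_error - train_error
= 15.9 - 1.7
= 14.2%
A large gap suggests overfitting.

14.2


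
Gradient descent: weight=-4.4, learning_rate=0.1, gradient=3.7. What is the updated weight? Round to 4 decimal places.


w_new = w_old - lr * gradient
= -4.4 - 0.1 * 3.7
= -4.4 - (0.37)
= -4.7700

-4.7700


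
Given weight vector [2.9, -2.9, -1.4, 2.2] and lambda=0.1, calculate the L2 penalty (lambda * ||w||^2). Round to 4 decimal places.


Squaring each weight:
2.9^2 = 8.41
(-2.9)^2 = 8.41
(-1.4)^2 = 1.96
2.2^2 = 4.84
Sum of squares = 23.62
Penalty = 0.1 * 23.62 = 2.3620

2.3620


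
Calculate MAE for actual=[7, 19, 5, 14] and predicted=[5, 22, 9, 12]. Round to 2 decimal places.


Absolute errors: [2, 3, 4, 2]
Sum of absolute errors = 11
MAE = 11 / 4 = 2.75

2.75


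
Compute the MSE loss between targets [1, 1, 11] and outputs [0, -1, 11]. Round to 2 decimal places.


Differences: [1, 2, 0]
Squared errors: [1, 4, 0]
Sum of squared errors = 5
MSE = 5 / 3 = 1.67

1.67


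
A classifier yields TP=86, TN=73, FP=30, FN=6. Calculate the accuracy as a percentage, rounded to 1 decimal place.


Accuracy = (TP + TN) / (TP + TN + FP + FN) * 100
= (86 + 73) / (86 + 73 + 30 + 6)
= 159 / 195
= 0.8154
= 81.5%

81.5


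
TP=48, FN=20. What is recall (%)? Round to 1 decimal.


Recall = TP / (TP + FN) * 100
= 48 / (48 + 20)
= 48 / 68
= 0.7059
= 70.6%

70.6


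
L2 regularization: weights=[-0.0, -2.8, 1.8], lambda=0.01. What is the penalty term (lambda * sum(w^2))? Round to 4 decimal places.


Squaring each weight:
(-0.0)^2 = 0.0
(-2.8)^2 = 7.84
1.8^2 = 3.24
Sum of squares = 11.08
Penalty = 0.01 * 11.08 = 0.1108

0.1108


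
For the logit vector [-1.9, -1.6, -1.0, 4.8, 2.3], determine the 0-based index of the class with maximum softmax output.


Softmax is a monotonic transformation, so it preserves the argmax.
We need to find the index of the maximum logit.
Index 0: -1.9
Index 1: -1.6
Index 2: -1.0
Index 3: 4.8
Index 4: 2.3
Maximum logit = 4.8 at index 3

3


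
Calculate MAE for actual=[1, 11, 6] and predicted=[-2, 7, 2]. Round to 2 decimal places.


Absolute errors: [3, 4, 4]
Sum of absolute errors = 11
MAE = 11 / 3 = 3.67

3.67


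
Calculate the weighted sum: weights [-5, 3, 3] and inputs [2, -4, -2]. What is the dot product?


Element-wise products:
-5 * 2 = -10
3 * -4 = -12
3 * -2 = -6
Sum = -10 + -12 + -6
= -28

-28


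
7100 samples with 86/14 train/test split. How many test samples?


Train samples = 7100 * 86% = 6106
Test samples = 7100 - 6106
= 994

994


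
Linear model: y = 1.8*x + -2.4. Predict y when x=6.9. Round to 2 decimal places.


y = 1.8 * 6.9 + (-2.4)
= 12.42 + (-2.4)
= 10.02

10.02


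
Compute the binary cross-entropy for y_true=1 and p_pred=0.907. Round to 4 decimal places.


For y=1: Loss = -log(p)
= -log(0.907)
= -(-0.0976)
= 0.0976

0.0976


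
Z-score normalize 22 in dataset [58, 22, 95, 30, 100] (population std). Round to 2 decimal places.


Mean = (58 + 22 + 95 + 30 + 100) / 5 = 61.0
Variance = sum((x_i - mean)^2) / n = 1033.6
Std = sqrt(1033.6) = 32.1497
Z = (x - mean) / std
= (22 - 61.0) / 32.1497
= -39.0 / 32.1497
= -1.21

-1.21


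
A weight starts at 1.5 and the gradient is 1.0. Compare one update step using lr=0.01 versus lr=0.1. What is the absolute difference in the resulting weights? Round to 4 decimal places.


With lr=0.01: w_new = 1.5 - 0.01 * 1.0 = 1.49
With lr=0.1: w_new = 1.5 - 0.1 * 1.0 = 1.4
Absolute difference = |1.49 - 1.4|
= 0.0900

0.0900


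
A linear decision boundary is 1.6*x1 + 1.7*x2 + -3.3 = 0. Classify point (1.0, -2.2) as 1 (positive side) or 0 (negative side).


Compute 1.6 * 1.0 + 1.7 * -2.2 + -3.3
= 1.6 + -3.74 + -3.3
= -5.44
Since -5.44 < 0, the point is on the negative side.

0


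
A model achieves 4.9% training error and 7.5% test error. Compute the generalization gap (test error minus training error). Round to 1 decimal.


Generalization gap = test_error - train_error
= 7.5 - 4.9
= 2.6%
A moderate gap.

2.6


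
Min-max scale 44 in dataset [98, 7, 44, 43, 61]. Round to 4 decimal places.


Min = 7, Max = 98
Range = 98 - 7 = 91
Scaled = (x - min) / (max - min)
= (44 - 7) / 91
= 37 / 91
= 0.4066

0.4066


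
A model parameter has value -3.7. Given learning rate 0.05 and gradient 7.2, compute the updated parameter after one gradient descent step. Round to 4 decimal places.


w_new = w_old - lr * gradient
= -3.7 - 0.05 * 7.2
= -3.7 - (0.36)
= -4.0600

-4.0600


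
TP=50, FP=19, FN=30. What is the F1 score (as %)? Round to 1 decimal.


Precision = TP / (TP + FP) = 50 / 69 = 0.7246
Recall = TP / (TP + FN) = 50 / 80 = 0.625
F1 = 2 * P * R / (P + R)
= 2 * 0.7246 * 0.625 / (0.7246 + 0.625)
= 0.9058 / 1.3496
= 0.6711
As percentage: 67.1%

67.1


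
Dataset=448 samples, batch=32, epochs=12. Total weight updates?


Iterations per epoch = 448 / 32 = 14
Total updates = iterations_per_epoch * epochs
= 14 * 12
= 168

168


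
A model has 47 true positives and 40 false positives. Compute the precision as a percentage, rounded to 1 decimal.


Precision = TP / (TP + FP) * 100
= 47 / (47 + 40)
= 47 / 87
= 0.5402
= 54.0%

54.0


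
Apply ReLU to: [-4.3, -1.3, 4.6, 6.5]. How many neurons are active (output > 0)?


ReLU(x) = max(0, x) for each element:
ReLU(-4.3) = 0
ReLU(-1.3) = 0
ReLU(4.6) = 4.6
ReLU(6.5) = 6.5
Active neurons (>0): 2

2


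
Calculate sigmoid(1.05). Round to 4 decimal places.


sigmoid(z) = 1 / (1 + exp(-z))
exp(-(1.05)) = exp(-1.05) = 0.3499
1 + 0.3499 = 1.3499
1 / 1.3499 = 0.7408

0.7408


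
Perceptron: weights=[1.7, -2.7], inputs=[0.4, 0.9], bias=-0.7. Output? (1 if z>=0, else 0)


z = w . x + b
= 1.7*0.4 + -2.7*0.9 + -0.7
= 0.68 + -2.43 + -0.7
= -1.75 + -0.7
= -2.45
Since z = -2.45 < 0, output = 0

0


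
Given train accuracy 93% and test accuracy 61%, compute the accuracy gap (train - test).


Gap = train_accuracy - test_accuracy
= 93 - 61
= 32%
This large gap strongly indicates overfitting.

32


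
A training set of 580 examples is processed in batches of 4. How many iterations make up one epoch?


Iterations per epoch = dataset_size / batch_size
= 580 / 4
= 145

145


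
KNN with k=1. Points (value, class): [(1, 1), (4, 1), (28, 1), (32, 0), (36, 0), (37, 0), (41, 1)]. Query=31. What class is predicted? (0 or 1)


Distances from query 31:
Point 32 (class 0): distance = 1
K=1 nearest neighbors: classes = [0]
Votes for class 1: 0 / 1
Majority vote => class 0

0


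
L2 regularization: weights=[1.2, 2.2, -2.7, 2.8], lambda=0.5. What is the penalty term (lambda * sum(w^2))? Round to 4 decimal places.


Squaring each weight:
1.2^2 = 1.44
2.2^2 = 4.84
(-2.7)^2 = 7.29
2.8^2 = 7.84
Sum of squares = 21.41
Penalty = 0.5 * 21.41 = 10.7050

10.7050


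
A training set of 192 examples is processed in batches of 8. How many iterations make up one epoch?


Iterations per epoch = dataset_size / batch_size
= 192 / 8
= 24

24


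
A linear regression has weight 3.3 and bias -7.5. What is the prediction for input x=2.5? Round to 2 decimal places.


y = 3.3 * 2.5 + (-7.5)
= 8.25 + (-7.5)
= 0.75

0.75


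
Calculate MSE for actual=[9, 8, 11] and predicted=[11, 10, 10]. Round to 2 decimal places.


Differences: [-2, -2, 1]
Squared errors: [4, 4, 1]
Sum of squared errors = 9
MSE = 9 / 3 = 3.00

3.00


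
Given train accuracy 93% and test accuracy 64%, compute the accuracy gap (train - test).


Gap = train_accuracy - test_accuracy
= 93 - 64
= 29%
This large gap strongly indicates overfitting.

29


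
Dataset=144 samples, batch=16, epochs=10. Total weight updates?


Iterations per epoch = 144 / 16 = 9
Total updates = iterations_per_epoch * epochs
= 9 * 10
= 90

90


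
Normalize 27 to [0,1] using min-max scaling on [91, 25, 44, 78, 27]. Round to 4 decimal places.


Min = 25, Max = 91
Range = 91 - 25 = 66
Scaled = (x - min) / (max - min)
= (27 - 25) / 66
= 2 / 66
= 0.0303

0.0303


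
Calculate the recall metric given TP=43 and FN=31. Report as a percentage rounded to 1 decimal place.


Recall = TP / (TP + FN) * 100
= 43 / (43 + 31)
= 43 / 74
= 0.5811
= 58.1%

58.1


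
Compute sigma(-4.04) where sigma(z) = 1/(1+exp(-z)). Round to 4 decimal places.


sigmoid(z) = 1 / (1 + exp(-z))
exp(-(-4.04)) = exp(4.04) = 56.8263
1 + 56.8263 = 57.8263
1 / 57.8263 = 0.0173

0.0173


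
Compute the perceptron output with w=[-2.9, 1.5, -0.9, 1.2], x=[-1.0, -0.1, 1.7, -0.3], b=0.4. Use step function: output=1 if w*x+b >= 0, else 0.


z = w . x + b
= -2.9*-1.0 + 1.5*-0.1 + -0.9*1.7 + 1.2*-0.3 + 0.4
= 2.9 + -0.15 + -1.53 + -0.36 + 0.4
= 0.86 + 0.4
= 1.26
Since z = 1.26 >= 0, output = 1

1


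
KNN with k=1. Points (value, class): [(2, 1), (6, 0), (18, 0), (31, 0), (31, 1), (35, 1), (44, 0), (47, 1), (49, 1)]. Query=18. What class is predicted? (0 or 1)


Distances from query 18:
Point 18 (class 0): distance = 0
K=1 nearest neighbors: classes = [0]
Votes for class 1: 0 / 1
Majority vote => class 0

0


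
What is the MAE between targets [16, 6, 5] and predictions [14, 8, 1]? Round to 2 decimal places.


Absolute errors: [2, 2, 4]
Sum of absolute errors = 8
MAE = 8 / 3 = 2.67

2.67


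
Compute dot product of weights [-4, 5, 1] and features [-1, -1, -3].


Element-wise products:
-4 * -1 = 4
5 * -1 = -5
1 * -3 = -3
Sum = 4 + -5 + -3
= -4

-4


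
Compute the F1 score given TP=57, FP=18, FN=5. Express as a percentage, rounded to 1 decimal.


Precision = TP / (TP + FP) = 57 / 75 = 0.76
Recall = TP / (TP + FN) = 57 / 62 = 0.9194
F1 = 2 * P * R / (P + R)
= 2 * 0.76 * 0.9194 / (0.76 + 0.9194)
= 1.3974 / 1.6794
= 0.8321
As percentage: 83.2%

83.2


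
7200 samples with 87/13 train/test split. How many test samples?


Train samples = 7200 * 87% = 6264
Test samples = 7200 - 6264
= 936

936


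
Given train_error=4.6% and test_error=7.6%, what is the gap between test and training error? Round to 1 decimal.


Generalization gap = test_error - train_error
= 7.6 - 4.6
= 3.0%
A moderate gap.

3.0


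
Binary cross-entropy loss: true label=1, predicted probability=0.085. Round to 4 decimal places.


For y=1: Loss = -log(p)
= -log(0.085)
= -(-2.4651)
= 2.4651

2.4651


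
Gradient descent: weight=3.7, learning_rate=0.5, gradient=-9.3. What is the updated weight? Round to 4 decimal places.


w_new = w_old - lr * gradient
= 3.7 - 0.5 * -9.3
= 3.7 - (-4.65)
= 8.3500

8.3500


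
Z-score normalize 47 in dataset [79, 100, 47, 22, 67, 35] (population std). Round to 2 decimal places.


Mean = (79 + 100 + 47 + 22 + 67 + 35) / 6 = 58.3333
Variance = sum((x_i - mean)^2) / n = 705.2222
Std = sqrt(705.2222) = 26.556
Z = (x - mean) / std
= (47 - 58.3333) / 26.556
= -11.3333 / 26.556
= -0.43

-0.43


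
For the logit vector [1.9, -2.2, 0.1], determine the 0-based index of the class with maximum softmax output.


Softmax is a monotonic transformation, so it preserves the argmax.
We need to find the index of the maximum logit.
Index 0: 1.9
Index 1: -2.2
Index 2: 0.1
Maximum logit = 1.9 at index 0

0


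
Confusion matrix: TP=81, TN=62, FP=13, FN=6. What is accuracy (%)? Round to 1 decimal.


Accuracy = (TP + TN) / (TP + TN + FP + FN) * 100
= (81 + 62) / (81 + 62 + 13 + 6)
= 143 / 162
= 0.8827
= 88.3%

88.3


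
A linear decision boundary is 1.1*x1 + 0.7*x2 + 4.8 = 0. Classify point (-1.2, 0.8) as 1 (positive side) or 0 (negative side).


Compute 1.1 * -1.2 + 0.7 * 0.8 + 4.8
= -1.32 + 0.56 + 4.8
= 4.04
Since 4.04 >= 0, the point is on the positive side.

1


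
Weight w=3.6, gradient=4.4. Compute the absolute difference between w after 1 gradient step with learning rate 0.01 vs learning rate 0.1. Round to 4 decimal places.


With lr=0.01: w_new = 3.6 - 0.01 * 4.4 = 3.556
With lr=0.1: w_new = 3.6 - 0.1 * 4.4 = 3.16
Absolute difference = |3.556 - 3.16|
= 0.3960

0.3960


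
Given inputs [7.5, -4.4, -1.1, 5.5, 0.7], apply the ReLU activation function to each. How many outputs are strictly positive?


ReLU(x) = max(0, x) for each element:
ReLU(7.5) = 7.5
ReLU(-4.4) = 0
ReLU(-1.1) = 0
ReLU(5.5) = 5.5
ReLU(0.7) = 0.7
Active neurons (>0): 3

3


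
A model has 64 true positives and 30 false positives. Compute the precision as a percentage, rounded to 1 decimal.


Precision = TP / (TP + FP) * 100
= 64 / (64 + 30)
= 64 / 94
= 0.6809
= 68.1%

68.1


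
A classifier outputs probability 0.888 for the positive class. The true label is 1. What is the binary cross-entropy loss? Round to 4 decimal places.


For y=1: Loss = -log(p)
= -log(0.888)
= -(-0.1188)
= 0.1188

0.1188


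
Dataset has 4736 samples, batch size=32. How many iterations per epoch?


Iterations per epoch = dataset_size / batch_size
= 4736 / 32
= 148

148


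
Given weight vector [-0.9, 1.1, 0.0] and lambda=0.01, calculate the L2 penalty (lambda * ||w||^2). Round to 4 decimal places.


Squaring each weight:
(-0.9)^2 = 0.81
1.1^2 = 1.21
0.0^2 = 0.0
Sum of squares = 2.02
Penalty = 0.01 * 2.02 = 0.0202

0.0202


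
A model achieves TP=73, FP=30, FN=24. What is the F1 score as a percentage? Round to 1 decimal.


Precision = TP / (TP + FP) = 73 / 103 = 0.7087
Recall = TP / (TP + FN) = 73 / 97 = 0.7526
F1 = 2 * P * R / (P + R)
= 2 * 0.7087 * 0.7526 / (0.7087 + 0.7526)
= 1.0668 / 1.4613
= 0.73
As percentage: 73.0%

73.0


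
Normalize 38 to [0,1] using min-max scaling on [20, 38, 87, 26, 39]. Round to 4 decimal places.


Min = 20, Max = 87
Range = 87 - 20 = 67
Scaled = (x - min) / (max - min)
= (38 - 20) / 67
= 18 / 67
= 0.2687

0.2687


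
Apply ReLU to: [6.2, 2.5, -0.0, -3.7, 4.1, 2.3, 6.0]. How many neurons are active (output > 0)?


ReLU(x) = max(0, x) for each element:
ReLU(6.2) = 6.2
ReLU(2.5) = 2.5
ReLU(-0.0) = 0
ReLU(-3.7) = 0
ReLU(4.1) = 4.1
ReLU(2.3) = 2.3
ReLU(6.0) = 6.0
Active neurons (>0): 5

5


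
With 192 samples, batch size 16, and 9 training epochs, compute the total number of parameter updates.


Iterations per epoch = 192 / 16 = 12
Total updates = iterations_per_epoch * epochs
= 12 * 9
= 108

108


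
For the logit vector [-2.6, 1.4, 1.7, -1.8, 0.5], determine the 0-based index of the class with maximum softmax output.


Softmax is a monotonic transformation, so it preserves the argmax.
We need to find the index of the maximum logit.
Index 0: -2.6
Index 1: 1.4
Index 2: 1.7
Index 3: -1.8
Index 4: 0.5
Maximum logit = 1.7 at index 2

2


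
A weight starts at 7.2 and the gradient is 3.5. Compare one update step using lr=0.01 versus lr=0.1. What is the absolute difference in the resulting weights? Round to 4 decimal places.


With lr=0.01: w_new = 7.2 - 0.01 * 3.5 = 7.165
With lr=0.1: w_new = 7.2 - 0.1 * 3.5 = 6.85
Absolute difference = |7.165 - 6.85|
= 0.3150

0.3150


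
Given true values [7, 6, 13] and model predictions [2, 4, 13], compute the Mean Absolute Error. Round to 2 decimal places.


Absolute errors: [5, 2, 0]
Sum of absolute errors = 7
MAE = 7 / 3 = 2.33

2.33


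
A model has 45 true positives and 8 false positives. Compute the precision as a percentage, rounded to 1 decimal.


Precision = TP / (TP + FP) * 100
= 45 / (45 + 8)
= 45 / 53
= 0.8491
= 84.9%

84.9


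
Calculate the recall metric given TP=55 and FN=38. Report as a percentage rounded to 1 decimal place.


Recall = TP / (TP + FN) * 100
= 55 / (55 + 38)
= 55 / 93
= 0.5914
= 59.1%

59.1


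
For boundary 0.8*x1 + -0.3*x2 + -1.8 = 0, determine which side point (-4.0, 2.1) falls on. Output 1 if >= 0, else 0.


Compute 0.8 * -4.0 + -0.3 * 2.1 + -1.8
= -3.2 + -0.63 + -1.8
= -5.63
Since -5.63 < 0, the point is on the negative side.

0


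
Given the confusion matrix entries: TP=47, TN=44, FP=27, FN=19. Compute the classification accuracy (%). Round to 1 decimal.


Accuracy = (TP + TN) / (TP + TN + FP + FN) * 100
= (47 + 44) / (47 + 44 + 27 + 19)
= 91 / 137
= 0.6642
= 66.4%

66.4


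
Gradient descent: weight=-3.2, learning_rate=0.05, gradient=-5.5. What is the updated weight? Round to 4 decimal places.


w_new = w_old - lr * gradient
= -3.2 - 0.05 * -5.5
= -3.2 - (-0.275)
= -2.9250

-2.9250


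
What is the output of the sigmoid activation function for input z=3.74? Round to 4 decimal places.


sigmoid(z) = 1 / (1 + exp(-z))
exp(-(3.74)) = exp(-3.74) = 0.0238
1 + 0.0238 = 1.0238
1 / 1.0238 = 0.9768

0.9768


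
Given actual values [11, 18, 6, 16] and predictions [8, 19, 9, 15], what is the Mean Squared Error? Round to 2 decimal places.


Differences: [3, -1, -3, 1]
Squared errors: [9, 1, 9, 1]
Sum of squared errors = 20
MSE = 20 / 4 = 5.00

5.00


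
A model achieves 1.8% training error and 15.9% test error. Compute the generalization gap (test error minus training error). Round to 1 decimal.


Generalization gap = test_error - train_error
= 15.9 - 1.8
= 14.1%
A large gap suggests overfitting.

14.1


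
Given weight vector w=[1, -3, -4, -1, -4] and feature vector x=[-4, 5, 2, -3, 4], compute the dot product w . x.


Element-wise products:
1 * -4 = -4
-3 * 5 = -15
-4 * 2 = -8
-1 * -3 = 3
-4 * 4 = -16
Sum = -4 + -15 + -8 + 3 + -16
= -40

-40


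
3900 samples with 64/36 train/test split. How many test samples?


Train samples = 3900 * 64% = 2496
Test samples = 3900 - 2496
= 1404

1404


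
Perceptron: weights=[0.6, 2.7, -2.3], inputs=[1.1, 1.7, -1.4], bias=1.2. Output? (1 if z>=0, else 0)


z = w . x + b
= 0.6*1.1 + 2.7*1.7 + -2.3*-1.4 + 1.2
= 0.66 + 4.59 + 3.22 + 1.2
= 8.47 + 1.2
= 9.67
Since z = 9.67 >= 0, output = 1

1


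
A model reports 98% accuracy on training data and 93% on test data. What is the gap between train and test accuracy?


Gap = train_accuracy - test_accuracy
= 98 - 93
= 5%
This moderate gap may indicate mild overfitting.

5


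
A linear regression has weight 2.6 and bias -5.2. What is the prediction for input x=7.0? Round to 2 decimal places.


y = 2.6 * 7.0 + (-5.2)
= 18.2 + (-5.2)
= 13.00

13.00


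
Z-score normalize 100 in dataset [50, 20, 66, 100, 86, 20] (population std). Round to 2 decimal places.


Mean = (50 + 20 + 66 + 100 + 86 + 20) / 6 = 57.0
Variance = sum((x_i - mean)^2) / n = 926.3333
Std = sqrt(926.3333) = 30.4357
Z = (x - mean) / std
= (100 - 57.0) / 30.4357
= 43.0 / 30.4357
= 1.41

1.41


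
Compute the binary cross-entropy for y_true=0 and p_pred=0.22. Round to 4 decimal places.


For y=0: Loss = -log(1-p)
= -log(1 - 0.22)
= -log(0.78)
= -(-0.2485)
= 0.2485

0.2485


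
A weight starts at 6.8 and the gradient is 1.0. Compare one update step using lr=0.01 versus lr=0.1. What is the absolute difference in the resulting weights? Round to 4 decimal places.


With lr=0.01: w_new = 6.8 - 0.01 * 1.0 = 6.79
With lr=0.1: w_new = 6.8 - 0.1 * 1.0 = 6.7
Absolute difference = |6.79 - 6.7|
= 0.0900

0.0900


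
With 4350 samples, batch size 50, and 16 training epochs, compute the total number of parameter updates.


Iterations per epoch = 4350 / 50 = 87
Total updates = iterations_per_epoch * epochs
= 87 * 16
= 1392

1392


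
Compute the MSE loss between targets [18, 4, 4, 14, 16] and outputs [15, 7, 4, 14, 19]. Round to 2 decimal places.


Differences: [3, -3, 0, 0, -3]
Squared errors: [9, 9, 0, 0, 9]
Sum of squared errors = 27
MSE = 27 / 5 = 5.40

5.40


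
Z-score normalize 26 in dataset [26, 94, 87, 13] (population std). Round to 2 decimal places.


Mean = (26 + 94 + 87 + 13) / 4 = 55.0
Variance = sum((x_i - mean)^2) / n = 1287.5
Std = sqrt(1287.5) = 35.8818
Z = (x - mean) / std
= (26 - 55.0) / 35.8818
= -29.0 / 35.8818
= -0.81

-0.81


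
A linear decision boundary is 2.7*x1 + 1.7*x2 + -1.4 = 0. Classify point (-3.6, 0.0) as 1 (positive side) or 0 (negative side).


Compute 2.7 * -3.6 + 1.7 * 0.0 + -1.4
= -9.72 + 0.0 + -1.4
= -11.12
Since -11.12 < 0, the point is on the negative side.

0


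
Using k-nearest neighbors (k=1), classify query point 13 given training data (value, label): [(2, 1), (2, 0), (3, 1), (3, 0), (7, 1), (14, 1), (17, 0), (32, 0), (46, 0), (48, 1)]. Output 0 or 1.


Distances from query 13:
Point 14 (class 1): distance = 1
K=1 nearest neighbors: classes = [1]
Votes for class 1: 1 / 1
Majority vote => class 1

1


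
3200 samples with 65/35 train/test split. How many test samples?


Train samples = 3200 * 65% = 2080
Test samples = 3200 - 2080
= 1120

1120


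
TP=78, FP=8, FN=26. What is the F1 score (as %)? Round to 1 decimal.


Precision = TP / (TP + FP) = 78 / 86 = 0.907
Recall = TP / (TP + FN) = 78 / 104 = 0.75
F1 = 2 * P * R / (P + R)
= 2 * 0.907 * 0.75 / (0.907 + 0.75)
= 1.3605 / 1.657
= 0.8211
As percentage: 82.1%

82.1


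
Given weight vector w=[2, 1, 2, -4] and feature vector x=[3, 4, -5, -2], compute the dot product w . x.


Element-wise products:
2 * 3 = 6
1 * 4 = 4
2 * -5 = -10
-4 * -2 = 8
Sum = 6 + 4 + -10 + 8
= 8

8


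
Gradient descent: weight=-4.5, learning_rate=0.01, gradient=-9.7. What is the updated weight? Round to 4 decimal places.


w_new = w_old - lr * gradient
= -4.5 - 0.01 * -9.7
= -4.5 - (-0.097)
= -4.4030

-4.4030


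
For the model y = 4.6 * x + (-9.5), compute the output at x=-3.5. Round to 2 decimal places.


y = 4.6 * -3.5 + (-9.5)
= -16.1 + (-9.5)
= -25.60

-25.60


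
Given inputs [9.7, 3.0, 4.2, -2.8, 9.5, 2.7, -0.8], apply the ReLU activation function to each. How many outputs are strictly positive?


ReLU(x) = max(0, x) for each element:
ReLU(9.7) = 9.7
ReLU(3.0) = 3.0
ReLU(4.2) = 4.2
ReLU(-2.8) = 0
ReLU(9.5) = 9.5
ReLU(2.7) = 2.7
ReLU(-0.8) = 0
Active neurons (>0): 5

5


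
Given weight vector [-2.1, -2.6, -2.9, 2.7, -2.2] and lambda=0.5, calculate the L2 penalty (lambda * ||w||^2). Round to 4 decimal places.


Squaring each weight:
(-2.1)^2 = 4.41
(-2.6)^2 = 6.76
(-2.9)^2 = 8.41
2.7^2 = 7.29
(-2.2)^2 = 4.84
Sum of squares = 31.71
Penalty = 0.5 * 31.71 = 15.8550

15.8550


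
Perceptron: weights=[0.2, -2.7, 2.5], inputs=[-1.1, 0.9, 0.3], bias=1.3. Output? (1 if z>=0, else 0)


z = w . x + b
= 0.2*-1.1 + -2.7*0.9 + 2.5*0.3 + 1.3
= -0.22 + -2.43 + 0.75 + 1.3
= -1.9 + 1.3
= -0.6
Since z = -0.6 < 0, output = 0

0


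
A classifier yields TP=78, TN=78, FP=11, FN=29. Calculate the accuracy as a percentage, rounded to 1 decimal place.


Accuracy = (TP + TN) / (TP + TN + FP + FN) * 100
= (78 + 78) / (78 + 78 + 11 + 29)
= 156 / 196
= 0.7959
= 79.6%

79.6


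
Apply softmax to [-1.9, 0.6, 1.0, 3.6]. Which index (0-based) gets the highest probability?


Softmax is a monotonic transformation, so it preserves the argmax.
We need to find the index of the maximum logit.
Index 0: -1.9
Index 1: 0.6
Index 2: 1.0
Index 3: 3.6
Maximum logit = 3.6 at index 3

3


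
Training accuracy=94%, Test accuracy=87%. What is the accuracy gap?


Gap = train_accuracy - test_accuracy
= 94 - 87
= 7%
This moderate gap may indicate mild overfitting.

7


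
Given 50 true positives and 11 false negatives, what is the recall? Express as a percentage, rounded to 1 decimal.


Recall = TP / (TP + FN) * 100
= 50 / (50 + 11)
= 50 / 61
= 0.8197
= 82.0%

82.0


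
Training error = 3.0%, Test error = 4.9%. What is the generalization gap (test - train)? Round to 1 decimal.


Generalization gap = test_error - train_error
= 4.9 - 3.0
= 1.9%
A small gap suggests good generalization.

1.9


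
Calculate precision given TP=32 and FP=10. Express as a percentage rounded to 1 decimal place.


Precision = TP / (TP + FP) * 100
= 32 / (32 + 10)
= 32 / 42
= 0.7619
= 76.2%

76.2


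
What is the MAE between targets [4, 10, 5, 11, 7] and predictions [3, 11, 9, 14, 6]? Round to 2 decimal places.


Absolute errors: [1, 1, 4, 3, 1]
Sum of absolute errors = 10
MAE = 10 / 5 = 2.00

2.00


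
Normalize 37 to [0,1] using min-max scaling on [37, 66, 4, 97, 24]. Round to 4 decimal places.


Min = 4, Max = 97
Range = 97 - 4 = 93
Scaled = (x - min) / (max - min)
= (37 - 4) / 93
= 33 / 93
= 0.3548

0.3548


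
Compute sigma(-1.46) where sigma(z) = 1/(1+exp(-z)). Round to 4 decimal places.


sigmoid(z) = 1 / (1 + exp(-z))
exp(-(-1.46)) = exp(1.46) = 4.306
1 + 4.306 = 5.306
1 / 5.306 = 0.1885

0.1885


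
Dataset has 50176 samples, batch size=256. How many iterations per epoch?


Iterations per epoch = dataset_size / batch_size
= 50176 / 256
= 196

196


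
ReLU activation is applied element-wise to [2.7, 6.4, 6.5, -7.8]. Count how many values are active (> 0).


ReLU(x) = max(0, x) for each element:
ReLU(2.7) = 2.7
ReLU(6.4) = 6.4
ReLU(6.5) = 6.5
ReLU(-7.8) = 0
Active neurons (>0): 3

3


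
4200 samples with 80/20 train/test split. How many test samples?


Train samples = 4200 * 80% = 3360
Test samples = 4200 - 3360
= 840

840


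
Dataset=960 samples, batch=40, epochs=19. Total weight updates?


Iterations per epoch = 960 / 40 = 24
Total updates = iterations_per_epoch * epochs
= 24 * 19
= 456

456


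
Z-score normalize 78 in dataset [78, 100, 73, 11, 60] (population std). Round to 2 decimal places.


Mean = (78 + 100 + 73 + 11 + 60) / 5 = 64.4
Variance = sum((x_i - mean)^2) / n = 879.44
Std = sqrt(879.44) = 29.6554
Z = (x - mean) / std
= (78 - 64.4) / 29.6554
= 13.6 / 29.6554
= 0.46

0.46


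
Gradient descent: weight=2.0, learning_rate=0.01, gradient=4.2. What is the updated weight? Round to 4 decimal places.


w_new = w_old - lr * gradient
= 2.0 - 0.01 * 4.2
= 2.0 - (0.042)
= 1.9580

1.9580


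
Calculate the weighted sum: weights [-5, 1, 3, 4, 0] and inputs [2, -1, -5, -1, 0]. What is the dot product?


Element-wise products:
-5 * 2 = -10
1 * -1 = -1
3 * -5 = -15
4 * -1 = -4
0 * 0 = 0
Sum = -10 + -1 + -15 + -4 + 0
= -30

-30


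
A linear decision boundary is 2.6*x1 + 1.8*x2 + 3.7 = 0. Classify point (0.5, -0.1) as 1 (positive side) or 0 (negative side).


Compute 2.6 * 0.5 + 1.8 * -0.1 + 3.7
= 1.3 + -0.18 + 3.7
= 4.82
Since 4.82 >= 0, the point is on the positive side.

1


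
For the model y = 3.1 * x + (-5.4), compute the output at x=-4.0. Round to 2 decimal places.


y = 3.1 * -4.0 + (-5.4)
= -12.4 + (-5.4)
= -17.80

-17.80


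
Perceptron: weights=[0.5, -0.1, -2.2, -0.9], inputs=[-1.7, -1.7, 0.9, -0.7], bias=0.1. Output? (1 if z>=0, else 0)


z = w . x + b
= 0.5*-1.7 + -0.1*-1.7 + -2.2*0.9 + -0.9*-0.7 + 0.1
= -0.85 + 0.17 + -1.98 + 0.63 + 0.1
= -2.03 + 0.1
= -1.93
Since z = -1.93 < 0, output = 0

0


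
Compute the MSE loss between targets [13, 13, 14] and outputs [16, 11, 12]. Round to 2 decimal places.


Differences: [-3, 2, 2]
Squared errors: [9, 4, 4]
Sum of squared errors = 17
MSE = 17 / 3 = 5.67

5.67


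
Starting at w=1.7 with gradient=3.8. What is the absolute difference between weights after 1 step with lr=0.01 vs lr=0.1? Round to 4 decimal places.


With lr=0.01: w_new = 1.7 - 0.01 * 3.8 = 1.662
With lr=0.1: w_new = 1.7 - 0.1 * 3.8 = 1.32
Absolute difference = |1.662 - 1.32|
= 0.3420

0.3420
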